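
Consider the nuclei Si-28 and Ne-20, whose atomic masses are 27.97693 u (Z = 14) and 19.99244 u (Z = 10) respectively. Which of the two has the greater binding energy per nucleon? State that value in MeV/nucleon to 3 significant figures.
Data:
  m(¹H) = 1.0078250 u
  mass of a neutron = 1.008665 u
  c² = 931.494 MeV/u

Si-28: Σm = 14(1.0078250) + 14(1.008665) = 28.2308600 u; Δm = 0.2539300 u; E_B = 236.53 MeV; E_B/A = 8.448 MeV
Ne-20: Σm = 10(1.0078250) + 10(1.008665) = 20.1649000 u; Δm = 0.1724600 u; E_B = 160.645 MeV; E_B/A = 8.032 MeV
Si-28 has the higher binding energy per nucleon, so it is the more tightly bound nucleus.

Si-28; 8.45 MeV/nucleon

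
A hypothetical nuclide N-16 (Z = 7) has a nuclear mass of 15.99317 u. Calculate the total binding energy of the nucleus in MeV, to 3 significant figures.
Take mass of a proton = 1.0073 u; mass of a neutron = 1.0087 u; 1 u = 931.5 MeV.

127 MeV

The nucleus contains 7 protons and 16 − 7 = 9 neutrons.
Mass of separated nucleons = 7(1.0073) + 9(1.0087) = 7.0511 + 9.0783 = 16.1294 u
The mass defect is 16.1294 − 15.99317 = 0.13623 u.
Converting to energy: 0.13623 u × 931.5 MeV/u = 126.898 MeV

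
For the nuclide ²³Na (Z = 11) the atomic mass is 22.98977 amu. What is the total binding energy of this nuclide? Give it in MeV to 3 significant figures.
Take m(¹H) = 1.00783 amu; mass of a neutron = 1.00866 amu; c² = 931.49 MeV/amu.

187 MeV

Σm = 11·m(¹H) + 12·m_n = 11.08613 + 12.10392 = 23.19005 amu
The mass defect is 23.19005 − 22.98977 = 0.20028 amu.
Binding energy = Δm·c² = 0.20028 × 931.49 MeV/amu = 186.559 MeV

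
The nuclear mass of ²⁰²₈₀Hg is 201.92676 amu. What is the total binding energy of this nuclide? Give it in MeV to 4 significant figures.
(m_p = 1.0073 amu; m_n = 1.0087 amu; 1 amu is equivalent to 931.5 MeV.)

1601 MeV

Z = 80, so N = A − Z = 202 − 80 = 122.
Σm = 80·m_p + 122·m_n = 80.5840 + 123.0614 = 203.6454 amu
Δm = 203.6454 − 201.92676 = 1.71864 amu
Binding energy = Δm·c² = 1.71864 × 931.5 MeV/amu = 1600.91 MeV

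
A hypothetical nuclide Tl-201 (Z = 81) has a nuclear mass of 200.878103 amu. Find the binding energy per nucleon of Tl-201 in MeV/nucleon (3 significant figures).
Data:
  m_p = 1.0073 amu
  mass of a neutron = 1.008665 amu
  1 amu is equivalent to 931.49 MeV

Mass of separated nucleons = 81(1.0073) + 120(1.008665) = 81.5913 + 121.039800 = 202.631100 amu
The mass defect is 202.631100 − 200.878103 = 1.752997 amu.
Converting to energy: 1.752997 amu × 931.49 MeV/amu = 1632.90 MeV
BE/A = 1632.90 MeV / 201 = 8.124 MeV/nucleon

8.12 MeV/nucleon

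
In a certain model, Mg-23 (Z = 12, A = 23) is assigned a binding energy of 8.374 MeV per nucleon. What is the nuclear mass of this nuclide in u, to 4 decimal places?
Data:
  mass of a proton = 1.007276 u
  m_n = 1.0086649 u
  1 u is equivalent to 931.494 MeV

22.9759 u

Total binding energy = 23 × 8.374 = 192.602 MeV
Mass defect = 192.602 MeV / (931.494 MeV/u) = 0.206767 u
Constituent mass = 12(1.007276) + 11(1.0086649) = 23.1826259 u
Nuclear mass = 23.1826259 − 0.206767 = 22.9758589 u ≈ 22.9759 u (to 4 decimal places)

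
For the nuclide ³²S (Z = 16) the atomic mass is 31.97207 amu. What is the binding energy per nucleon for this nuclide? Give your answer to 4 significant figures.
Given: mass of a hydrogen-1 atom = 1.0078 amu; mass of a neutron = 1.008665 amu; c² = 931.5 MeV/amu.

8.482 MeV/nucleon

The nucleus contains 16 protons and 32 − 16 = 16 neutrons.
Total constituent mass: 16 × 1.0078 + 16 × 1.008665 = 32.263440 amu
Δm = 32.263440 − 31.97207 = 0.291370 amu
Converting to energy: 0.291370 amu × 931.5 MeV/amu = 271.411 MeV
BE/A = 271.411 MeV / 32 = 8.482 MeV/nucleon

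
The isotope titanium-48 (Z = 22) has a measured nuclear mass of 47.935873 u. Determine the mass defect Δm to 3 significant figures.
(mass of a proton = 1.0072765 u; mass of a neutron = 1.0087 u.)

Mass of separated nucleons = 22(1.0072765) + 26(1.0087) = 22.1600830 + 26.2262 = 48.3862830 u
The mass defect is 48.3862830 − 47.935873 = 0.4504100 u.

0.450 u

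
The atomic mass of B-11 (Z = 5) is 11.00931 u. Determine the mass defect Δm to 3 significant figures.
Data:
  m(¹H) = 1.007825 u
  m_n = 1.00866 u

Total constituent mass: 5 × 1.007825 + 6 × 1.00866 = 11.091085 u
The mass defect is 11.091085 − 11.00931 = 0.081775 u.

0.0818 u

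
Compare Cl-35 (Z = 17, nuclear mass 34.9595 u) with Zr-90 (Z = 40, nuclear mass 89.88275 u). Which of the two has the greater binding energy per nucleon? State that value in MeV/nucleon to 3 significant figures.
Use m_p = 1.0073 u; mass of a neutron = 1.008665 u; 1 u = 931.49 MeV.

Zr-90; 8.72 MeV/nucleon

Cl-35: Σm = 17(1.0073) + 18(1.008665) = 35.280070 u; Δm = 0.320570 u; E_B = 298.61 MeV; E_B/A = 8.532 MeV
Zr-90: Σm = 40(1.0073) + 50(1.008665) = 90.725250 u; Δm = 0.842500 u; E_B = 784.78 MeV; E_B/A = 8.720 MeV
Zr-90 has the higher binding energy per nucleon, so it is the more tightly bound nucleus.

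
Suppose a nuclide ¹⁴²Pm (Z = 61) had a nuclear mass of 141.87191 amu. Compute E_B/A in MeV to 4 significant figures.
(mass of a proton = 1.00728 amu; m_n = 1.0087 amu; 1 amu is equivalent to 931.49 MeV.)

The nucleus contains 61 protons and 142 − 61 = 81 neutrons.
Mass of separated nucleons = 61(1.00728) + 81(1.0087) = 61.44408 + 81.7047 = 143.14878 amu
Mass defect Δm = 143.14878 − 141.87191 = 1.27687 amu
Converting to energy: 1.27687 amu × 931.49 MeV/amu = 1189.39 MeV
Dividing by A = 142 gives 8.376 MeV per nucleon.

8.376 MeV/nucleon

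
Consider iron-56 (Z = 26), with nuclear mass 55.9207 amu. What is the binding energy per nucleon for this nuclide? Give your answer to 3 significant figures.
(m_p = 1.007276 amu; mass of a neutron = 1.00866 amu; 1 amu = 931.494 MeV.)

8.79 MeV/nucleon

The nucleus contains 26 protons and 56 − 26 = 30 neutrons.
Σm = 26·m_p + 30·m_n = 26.189176 + 30.25980 = 56.448976 amu
The mass defect is 56.448976 − 55.9207 = 0.528276 amu.
Binding energy = Δm·c² = 0.528276 × 931.494 MeV/amu = 492.086 MeV
BE/A = 492.086 MeV / 56 = 8.787 MeV/nucleon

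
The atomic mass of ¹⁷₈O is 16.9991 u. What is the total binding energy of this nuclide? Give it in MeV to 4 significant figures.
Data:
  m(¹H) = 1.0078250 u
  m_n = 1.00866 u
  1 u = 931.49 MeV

131.7 MeV

The nucleus contains 8 protons and 17 − 8 = 9 neutrons.
Σm = 8·m(¹H) + 9·m_n = 8.0626000 + 9.07794 = 17.1405400 u
The mass defect is 17.1405400 − 16.9991 = 0.1414400 u.
Binding energy = Δm·c² = 0.1414400 × 931.49 MeV/u = 131.7499 MeV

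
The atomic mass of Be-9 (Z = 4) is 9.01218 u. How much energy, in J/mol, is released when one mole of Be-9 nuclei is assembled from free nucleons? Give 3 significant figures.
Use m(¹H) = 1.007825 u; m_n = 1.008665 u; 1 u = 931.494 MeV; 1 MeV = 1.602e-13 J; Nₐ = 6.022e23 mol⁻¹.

Mass of separated nucleons = 4(1.007825) + 5(1.008665) = 4.031300 + 5.043325 = 9.074625 u
Δm = 9.074625 − 9.01218 = 0.062445 u
E_B = 0.062445 × 931.494 = 58.1671 MeV
Per nucleus in joules: 58.1671 MeV × 1.602e-13 J/MeV = 9.3184e-12 J
Per mole: 9.3184e-12 J × 6.022e23 mol⁻¹ = 5.6115e+12 J/mol

5.61e+12 J/mol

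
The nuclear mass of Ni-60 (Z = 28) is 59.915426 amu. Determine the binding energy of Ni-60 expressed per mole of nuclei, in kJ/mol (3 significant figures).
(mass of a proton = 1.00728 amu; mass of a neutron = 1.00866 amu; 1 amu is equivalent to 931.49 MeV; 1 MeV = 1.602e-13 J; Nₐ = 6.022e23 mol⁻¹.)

5.08e+10 kJ/mol

The nucleus contains 28 protons and 60 − 28 = 32 neutrons.
Σm = 28·m_p + 32·m_n = 28.20384 + 32.27712 = 60.48096 amu
Mass defect Δm = 60.48096 − 59.915426 = 0.565534 amu
Binding energy = Δm·c² = 0.565534 × 931.49 MeV/amu = 526.789 MeV
Per nucleus in joules: 526.789 MeV × 1.602e-13 J/MeV = 8.4392e-11 J
Per mole: 8.4392e-11 J × 6.022e23 mol⁻¹ = 5.0821e+13 J/mol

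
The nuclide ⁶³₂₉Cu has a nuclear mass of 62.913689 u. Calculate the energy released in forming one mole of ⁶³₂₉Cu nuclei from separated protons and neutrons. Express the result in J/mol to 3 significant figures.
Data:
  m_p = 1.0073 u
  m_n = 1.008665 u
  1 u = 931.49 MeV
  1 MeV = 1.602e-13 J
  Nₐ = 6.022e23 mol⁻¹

5.33e+13 J/mol

Σm = 29·m_p + 34·m_n = 29.2117 + 34.294610 = 63.506310 u
Mass defect Δm = 63.506310 − 62.913689 = 0.592621 u
E_B = 0.592621 × 931.49 = 552.021 MeV
Per nucleus in joules: 552.021 MeV × 1.602e-13 J/MeV = 8.8434e-11 J
Per mole: 8.8434e-11 J × 6.022e23 mol⁻¹ = 5.3255e+13 J/mol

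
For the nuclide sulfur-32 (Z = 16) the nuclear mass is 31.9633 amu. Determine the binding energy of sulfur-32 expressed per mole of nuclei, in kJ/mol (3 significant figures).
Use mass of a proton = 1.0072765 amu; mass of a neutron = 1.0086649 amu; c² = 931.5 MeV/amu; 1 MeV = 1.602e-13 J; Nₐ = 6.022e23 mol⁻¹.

2.62e+10 kJ/mol

Mass of separated nucleons = 16(1.0072765) + 16(1.0086649) = 16.1164240 + 16.1386384 = 32.2550624 amu
Mass defect Δm = 32.2550624 − 31.9633 = 0.2917624 amu
Converting to energy: 0.2917624 amu × 931.5 MeV/amu = 271.777 MeV
Per nucleus in joules: 271.777 MeV × 1.602e-13 J/MeV = 4.3539e-11 J
Per mole: 4.3539e-11 J × 6.022e23 mol⁻¹ = 2.6219e+13 J/mol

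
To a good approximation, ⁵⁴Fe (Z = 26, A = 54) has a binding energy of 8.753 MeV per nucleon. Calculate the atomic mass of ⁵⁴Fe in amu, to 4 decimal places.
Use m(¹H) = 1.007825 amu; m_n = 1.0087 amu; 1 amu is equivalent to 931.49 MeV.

53.9396 amu

Total binding energy = 54 × 8.753 = 472.662 MeV
Mass defect = 472.662 MeV / (931.49 MeV/amu) = 0.507426 amu
Constituent mass = 26(1.007825) + 28(1.0087) = 54.447050 amu
Atomic mass = 54.447050 − 0.507426 = 53.939624 amu ≈ 53.9396 amu (to 4 decimal places)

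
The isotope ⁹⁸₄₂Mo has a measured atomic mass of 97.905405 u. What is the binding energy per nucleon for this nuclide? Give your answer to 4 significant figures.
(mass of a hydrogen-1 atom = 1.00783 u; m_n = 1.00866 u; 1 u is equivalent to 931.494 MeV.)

8.635 MeV/nucleon

Σm = 42·m(¹H) + 56·m_n = 42.32886 + 56.48496 = 98.81382 u
Mass defect Δm = 98.81382 − 97.905405 = 0.908415 u
Converting to energy: 0.908415 u × 931.494 MeV/u = 846.183 MeV
Dividing by A = 98 gives 8.635 MeV per nucleon.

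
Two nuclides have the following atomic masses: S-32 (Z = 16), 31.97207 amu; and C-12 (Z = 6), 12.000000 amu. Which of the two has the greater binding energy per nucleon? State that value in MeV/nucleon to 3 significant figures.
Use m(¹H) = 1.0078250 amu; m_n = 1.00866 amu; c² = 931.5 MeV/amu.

S-32; 8.49 MeV/nucleon

S-32: Σm = 16(1.0078250) + 16(1.00866) = 32.2637600 amu; Δm = 0.2916900 amu; E_B = 271.71 MeV; E_B/A = 8.491 MeV
C-12: Σm = 6(1.0078250) + 6(1.00866) = 12.0989100 amu; Δm = 0.0989100 amu; E_B = 92.135 MeV; E_B/A = 7.678 MeV
S-32 has the higher binding energy per nucleon, so it is the more tightly bound nucleus.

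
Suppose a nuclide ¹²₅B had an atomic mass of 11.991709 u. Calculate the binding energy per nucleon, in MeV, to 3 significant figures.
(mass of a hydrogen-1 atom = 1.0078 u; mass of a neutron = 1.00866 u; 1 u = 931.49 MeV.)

8.38 MeV/nucleon

The nucleus contains 5 protons and 12 − 5 = 7 neutrons.
Mass of separated nucleons = 5(1.0078) + 7(1.00866) = 5.0390 + 7.06062 = 12.09962 u
The mass defect is 12.09962 − 11.991709 = 0.107911 u.
E_B = 0.107911 × 931.49 = 100.518 MeV
Dividing by A = 12 gives 8.377 MeV per nucleon.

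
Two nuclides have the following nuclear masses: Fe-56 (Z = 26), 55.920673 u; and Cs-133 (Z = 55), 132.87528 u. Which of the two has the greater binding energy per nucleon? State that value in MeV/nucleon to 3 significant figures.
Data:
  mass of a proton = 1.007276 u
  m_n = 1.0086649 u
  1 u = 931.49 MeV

Fe-56: Σm = 26(1.007276) + 30(1.0086649) = 56.4491230 u; Δm = 0.5284500 u; E_B = 492.25 MeV; E_B/A = 8.790 MeV
Cs-133: Σm = 55(1.007276) + 78(1.0086649) = 134.0760422 u; Δm = 1.2007622 u; E_B = 1118.5 MeV; E_B/A = 8.410 MeV
Fe-56 has the higher binding energy per nucleon, so it is the more tightly bound nucleus.

Fe-56; 8.79 MeV/nucleon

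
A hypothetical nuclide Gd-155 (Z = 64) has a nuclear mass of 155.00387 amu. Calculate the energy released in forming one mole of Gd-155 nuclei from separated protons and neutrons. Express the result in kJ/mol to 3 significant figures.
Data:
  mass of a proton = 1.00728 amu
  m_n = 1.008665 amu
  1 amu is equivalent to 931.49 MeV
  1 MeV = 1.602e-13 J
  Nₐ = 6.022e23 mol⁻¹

1.12e+11 kJ/mol

Z = 64, so N = A − Z = 155 − 64 = 91.
Total constituent mass: 64 × 1.00728 + 91 × 1.008665 = 156.254435 amu
Mass defect Δm = 156.254435 − 155.00387 = 1.250565 amu
Converting to energy: 1.250565 amu × 931.49 MeV/amu = 1164.89 MeV
Per nucleus in joules: 1164.89 MeV × 1.602e-13 J/MeV = 1.8662e-10 J
Per mole: 1.8662e-10 J × 6.022e23 mol⁻¹ = 1.1238e+14 J/mol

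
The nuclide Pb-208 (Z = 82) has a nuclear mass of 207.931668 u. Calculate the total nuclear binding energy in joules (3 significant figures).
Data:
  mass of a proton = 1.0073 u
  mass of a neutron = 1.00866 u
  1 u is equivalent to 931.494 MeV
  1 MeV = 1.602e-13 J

2.62e-10 J

Total constituent mass: 82 × 1.0073 + 126 × 1.00866 = 209.68976 u
Δm = 209.68976 − 207.931668 = 1.758092 u
E_B = 1.758092 × 931.494 = 1637.65 MeV
In joules: 1637.65 MeV × 1.602e-13 J/MeV = 2.6235e-10 J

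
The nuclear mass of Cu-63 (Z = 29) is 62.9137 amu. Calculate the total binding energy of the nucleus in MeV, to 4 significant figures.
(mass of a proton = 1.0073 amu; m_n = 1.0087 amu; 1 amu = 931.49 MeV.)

Total constituent mass: 29 × 1.0073 + 34 × 1.0087 = 63.5075 amu
Δm = 63.5075 − 62.9137 = 0.5938 amu
Converting to energy: 0.5938 amu × 931.49 MeV/amu = 553.119 MeV

553.1 MeV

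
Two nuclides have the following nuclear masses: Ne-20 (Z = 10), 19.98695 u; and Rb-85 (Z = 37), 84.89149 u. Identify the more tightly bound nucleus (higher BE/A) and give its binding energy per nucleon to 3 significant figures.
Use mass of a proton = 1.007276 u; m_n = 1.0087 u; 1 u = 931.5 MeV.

Ne-20: Σm = 10(1.007276) + 10(1.0087) = 20.159760 u; Δm = 0.172810 u; E_B = 160.97 MeV; E_B/A = 8.049 MeV
Rb-85: Σm = 37(1.007276) + 48(1.0087) = 85.686812 u; Δm = 0.795322 u; E_B = 740.84 MeV; E_B/A = 8.716 MeV
Rb-85 has the higher binding energy per nucleon, so it is the more tightly bound nucleus.

Rb-85; 8.72 MeV/nucleon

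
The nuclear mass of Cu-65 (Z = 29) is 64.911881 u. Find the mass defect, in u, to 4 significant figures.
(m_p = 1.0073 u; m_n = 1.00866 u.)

Mass of separated nucleons = 29(1.0073) + 36(1.00866) = 29.2117 + 36.31176 = 65.52346 u
Δm = 65.52346 − 64.911881 = 0.611579 u

0.6116 u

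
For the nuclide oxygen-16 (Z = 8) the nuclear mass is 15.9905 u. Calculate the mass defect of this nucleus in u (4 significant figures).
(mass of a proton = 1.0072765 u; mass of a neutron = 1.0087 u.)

0.1373 u

With 8 protons and 8 neutrons (A = 16):
Total constituent mass: 8 × 1.0072765 + 8 × 1.0087 = 16.1278120 u
Δm = 16.1278120 − 15.9905 = 0.1373120 u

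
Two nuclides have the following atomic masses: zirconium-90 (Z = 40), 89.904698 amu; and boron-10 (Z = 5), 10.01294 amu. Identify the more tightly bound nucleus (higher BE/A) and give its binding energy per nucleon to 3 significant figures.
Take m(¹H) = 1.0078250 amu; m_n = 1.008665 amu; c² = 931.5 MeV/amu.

zirconium-90: Σm = 40(1.0078250) + 50(1.008665) = 90.7462500 amu; Δm = 0.8415520 amu; E_B = 783.91 MeV; E_B/A = 8.710 MeV
boron-10: Σm = 5(1.0078250) + 5(1.008665) = 10.0824500 amu; Δm = 0.0695100 amu; E_B = 64.749 MeV; E_B/A = 6.4749 MeV
zirconium-90 has the higher binding energy per nucleon, so it is the more tightly bound nucleus.

zirconium-90; 8.71 MeV/nucleon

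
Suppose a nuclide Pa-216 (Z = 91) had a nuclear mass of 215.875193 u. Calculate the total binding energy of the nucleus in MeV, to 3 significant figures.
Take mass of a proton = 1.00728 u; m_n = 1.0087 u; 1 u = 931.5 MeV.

Z = 91, so N = A − Z = 216 − 91 = 125.
Mass of separated nucleons = 91(1.00728) + 125(1.0087) = 91.66248 + 126.0875 = 217.74998 u
Δm = 217.74998 − 215.875193 = 1.874787 u
E_B = 1.874787 × 931.5 = 1746.36 MeV

1750 MeV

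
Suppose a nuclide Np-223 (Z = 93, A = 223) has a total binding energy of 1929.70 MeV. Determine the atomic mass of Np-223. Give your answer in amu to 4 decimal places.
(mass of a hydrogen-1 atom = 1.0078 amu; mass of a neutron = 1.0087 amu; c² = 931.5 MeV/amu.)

Mass defect = 1929.70 MeV / (931.5 MeV/amu) = 2.071605 amu
Constituent mass = 93(1.0078) + 130(1.0087) = 224.8564 amu
Atomic mass = 224.8564 − 2.071605 = 222.784795 amu ≈ 222.7848 amu (to 4 decimal places)

222.7848 amu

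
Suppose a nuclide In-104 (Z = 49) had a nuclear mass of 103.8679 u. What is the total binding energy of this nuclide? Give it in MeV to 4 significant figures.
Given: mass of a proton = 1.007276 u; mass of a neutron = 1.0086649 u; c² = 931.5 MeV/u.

899.1 MeV

Z = 49, so N = A − Z = 104 − 49 = 55.
Mass of separated nucleons = 49(1.007276) + 55(1.0086649) = 49.356524 + 55.4765695 = 104.8330935 u
Mass defect Δm = 104.8330935 − 103.8679 = 0.9651935 u
E_B = 0.9651935 × 931.5 = 899.078 MeV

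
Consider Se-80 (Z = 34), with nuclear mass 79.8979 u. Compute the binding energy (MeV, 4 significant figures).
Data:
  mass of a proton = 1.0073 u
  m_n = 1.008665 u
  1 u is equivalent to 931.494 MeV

697.6 MeV

The nucleus contains 34 protons and 80 − 34 = 46 neutrons.
Mass of separated nucleons = 34(1.0073) + 46(1.008665) = 34.2482 + 46.398590 = 80.646790 u
Mass defect Δm = 80.646790 − 79.8979 = 0.748890 u
E_B = 0.748890 × 931.494 = 697.587 MeV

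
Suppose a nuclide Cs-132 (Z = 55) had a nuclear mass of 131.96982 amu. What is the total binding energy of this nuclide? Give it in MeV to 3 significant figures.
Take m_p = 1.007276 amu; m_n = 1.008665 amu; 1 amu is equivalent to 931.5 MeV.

Σm = 55·m_p + 77·m_n = 55.400180 + 77.667205 = 133.067385 amu
Δm = 133.067385 − 131.96982 = 1.097565 amu
Converting to energy: 1.097565 amu × 931.5 MeV/amu = 1022.38 MeV

1020 MeV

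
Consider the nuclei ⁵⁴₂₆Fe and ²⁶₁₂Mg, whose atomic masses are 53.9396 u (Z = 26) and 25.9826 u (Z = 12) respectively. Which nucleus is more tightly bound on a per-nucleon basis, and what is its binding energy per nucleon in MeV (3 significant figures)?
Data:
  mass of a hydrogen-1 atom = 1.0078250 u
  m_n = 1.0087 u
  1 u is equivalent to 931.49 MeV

⁵⁴₂₆Fe; 8.75 MeV/nucleon

⁵⁴₂₆Fe: Σm = 26(1.0078250) + 28(1.0087) = 54.4470500 u; Δm = 0.5074500 u; E_B = 472.68 MeV; E_B/A = 8.753 MeV
²⁶₁₂Mg: Σm = 12(1.0078250) + 14(1.0087) = 26.2157000 u; Δm = 0.2331000 u; E_B = 217.13 MeV; E_B/A = 8.351 MeV
⁵⁴₂₆Fe has the higher binding energy per nucleon, so it is the more tightly bound nucleus.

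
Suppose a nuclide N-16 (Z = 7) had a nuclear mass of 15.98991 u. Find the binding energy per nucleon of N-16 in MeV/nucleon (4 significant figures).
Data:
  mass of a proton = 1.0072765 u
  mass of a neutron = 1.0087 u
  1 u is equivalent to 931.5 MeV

8.111 MeV/nucleon

The nucleus contains 7 protons and 16 − 7 = 9 neutrons.
Σm = 7·m_p + 9·m_n = 7.0509355 + 9.0783 = 16.1292355 u
The mass defect is 16.1292355 − 15.98991 = 0.1393255 u.
E_B = 0.1393255 × 931.5 = 129.782 MeV
Dividing by A = 16 gives 8.111 MeV per nucleon.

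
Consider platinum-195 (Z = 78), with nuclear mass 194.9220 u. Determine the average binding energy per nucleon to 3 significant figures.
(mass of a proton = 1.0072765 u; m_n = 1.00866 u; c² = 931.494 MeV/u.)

7.92 MeV/nucleon

Total constituent mass: 78 × 1.0072765 + 117 × 1.00866 = 196.5807870 u
Δm = 196.5807870 − 194.9220 = 1.6587870 u
Converting to energy: 1.6587870 u × 931.494 MeV/u = 1545.15 MeV
BE/A = 1545.15 MeV / 195 = 7.924 MeV/nucleon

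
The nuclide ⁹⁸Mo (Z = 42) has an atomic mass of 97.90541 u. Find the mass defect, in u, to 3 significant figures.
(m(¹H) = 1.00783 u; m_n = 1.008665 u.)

0.909 u

Z = 42, so N = A − Z = 98 − 42 = 56.
Total constituent mass: 42 × 1.00783 + 56 × 1.008665 = 98.814100 u
Δm = 98.814100 − 97.90541 = 0.908690 u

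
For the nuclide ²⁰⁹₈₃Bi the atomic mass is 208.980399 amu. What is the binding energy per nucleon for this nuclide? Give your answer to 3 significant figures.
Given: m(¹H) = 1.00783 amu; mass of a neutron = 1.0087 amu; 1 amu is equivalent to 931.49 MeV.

7.87 MeV/nucleon

Σm = 83·m(¹H) + 126·m_n = 83.64989 + 127.0962 = 210.74609 amu
Δm = 210.74609 − 208.980399 = 1.765691 amu
Converting to energy: 1.765691 amu × 931.49 MeV/amu = 1644.72 MeV
BE/A = 1644.72 MeV / 209 = 7.869 MeV/nucleon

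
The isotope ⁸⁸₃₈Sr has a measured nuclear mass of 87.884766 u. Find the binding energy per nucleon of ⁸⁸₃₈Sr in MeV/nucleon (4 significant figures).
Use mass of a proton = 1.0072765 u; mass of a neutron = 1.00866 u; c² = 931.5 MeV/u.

Total constituent mass: 38 × 1.0072765 + 50 × 1.00866 = 88.7095070 u
Mass defect Δm = 88.7095070 − 87.884766 = 0.8247410 u
Converting to energy: 0.8247410 u × 931.5 MeV/u = 768.246 MeV
BE/A = 768.246 MeV / 88 = 8.730 MeV/nucleon

8.730 MeV/nucleon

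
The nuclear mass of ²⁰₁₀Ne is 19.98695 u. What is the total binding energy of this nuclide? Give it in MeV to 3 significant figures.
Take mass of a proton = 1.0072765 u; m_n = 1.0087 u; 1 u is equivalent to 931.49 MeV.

161 MeV

Total constituent mass: 10 × 1.0072765 + 10 × 1.0087 = 20.1597650 u
Δm = 20.1597650 − 19.98695 = 0.1728150 u
Binding energy = Δm·c² = 0.1728150 × 931.49 MeV/u = 160.975 MeV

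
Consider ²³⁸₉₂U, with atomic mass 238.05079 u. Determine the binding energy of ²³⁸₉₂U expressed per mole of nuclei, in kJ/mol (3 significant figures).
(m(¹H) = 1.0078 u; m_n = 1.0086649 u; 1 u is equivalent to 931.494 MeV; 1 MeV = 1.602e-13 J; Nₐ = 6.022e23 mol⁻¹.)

Σm = 92·m(¹H) + 146·m_n = 92.7176 + 147.2650754 = 239.9826754 u
Δm = 239.9826754 − 238.05079 = 1.9318854 u
Converting to energy: 1.9318854 u × 931.494 MeV/u = 1799.54 MeV
Per nucleus in joules: 1799.54 MeV × 1.602e-13 J/MeV = 2.8829e-10 J
Per mole: 2.8829e-10 J × 6.022e23 mol⁻¹ = 1.7361e+14 J/mol

1.74e+11 kJ/mol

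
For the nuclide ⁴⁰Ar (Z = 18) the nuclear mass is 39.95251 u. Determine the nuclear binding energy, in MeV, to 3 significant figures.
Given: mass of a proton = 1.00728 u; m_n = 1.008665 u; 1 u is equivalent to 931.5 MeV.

344 MeV

Total constituent mass: 18 × 1.00728 + 22 × 1.008665 = 40.321670 u
Mass defect Δm = 40.321670 − 39.95251 = 0.369160 u
Binding energy = Δm·c² = 0.369160 × 931.5 MeV/u = 343.873 MeV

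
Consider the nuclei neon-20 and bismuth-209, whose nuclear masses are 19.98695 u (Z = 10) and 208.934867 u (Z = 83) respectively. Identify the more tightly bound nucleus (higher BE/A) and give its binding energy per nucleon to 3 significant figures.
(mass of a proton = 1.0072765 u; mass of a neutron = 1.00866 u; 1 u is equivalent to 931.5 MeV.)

neon-20; 8.03 MeV/nucleon

neon-20: Σm = 10(1.0072765) + 10(1.00866) = 20.1593650 u; Δm = 0.1724150 u; E_B = 160.60 MeV; E_B/A = 8.030 MeV
bismuth-209: Σm = 83(1.0072765) + 126(1.00866) = 210.6951095 u; Δm = 1.7602425 u; E_B = 1639.7 MeV; E_B/A = 7.845 MeV
neon-20 has the higher binding energy per nucleon, so it is the more tightly bound nucleus.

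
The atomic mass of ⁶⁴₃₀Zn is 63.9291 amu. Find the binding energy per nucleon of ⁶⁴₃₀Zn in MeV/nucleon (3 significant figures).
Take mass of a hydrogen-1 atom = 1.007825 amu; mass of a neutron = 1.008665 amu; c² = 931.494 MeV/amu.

8.74 MeV/nucleon

With 30 protons and 34 neutrons (A = 64):
Mass of separated nucleons = 30(1.007825) + 34(1.008665) = 30.234750 + 34.294610 = 64.529360 amu
Mass defect Δm = 64.529360 − 63.9291 = 0.600260 amu
Converting to energy: 0.600260 amu × 931.494 MeV/amu = 559.139 MeV
Dividing by A = 64 gives 8.737 MeV per nucleon.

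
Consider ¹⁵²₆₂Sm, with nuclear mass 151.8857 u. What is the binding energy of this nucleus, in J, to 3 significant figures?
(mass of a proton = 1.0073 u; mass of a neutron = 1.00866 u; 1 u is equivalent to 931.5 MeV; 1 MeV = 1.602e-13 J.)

2.01e-10 J

The nucleus contains 62 protons and 152 − 62 = 90 neutrons.
Σm = 62·m_p + 90·m_n = 62.4526 + 90.77940 = 153.23200 u
Δm = 153.23200 − 151.8857 = 1.34630 u
Binding energy = Δm·c² = 1.34630 × 931.5 MeV/u = 1254.08 MeV
In joules: 1254.08 MeV × 1.602e-13 J/MeV = 2.0090e-10 J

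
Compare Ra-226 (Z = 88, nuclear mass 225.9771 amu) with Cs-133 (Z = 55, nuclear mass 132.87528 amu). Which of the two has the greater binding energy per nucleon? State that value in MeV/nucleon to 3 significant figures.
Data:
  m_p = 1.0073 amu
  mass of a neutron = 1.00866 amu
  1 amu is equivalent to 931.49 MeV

Ra-226: Σm = 88(1.0073) + 138(1.00866) = 227.83748 amu; Δm = 1.86038 amu; E_B = 1732.9 MeV; E_B/A = 7.668 MeV
Cs-133: Σm = 55(1.0073) + 78(1.00866) = 134.07698 amu; Δm = 1.20170 amu; E_B = 1119.37 MeV; E_B/A = 8.416 MeV
Cs-133 has the higher binding energy per nucleon, so it is the more tightly bound nucleus.

Cs-133; 8.42 MeV/nucleon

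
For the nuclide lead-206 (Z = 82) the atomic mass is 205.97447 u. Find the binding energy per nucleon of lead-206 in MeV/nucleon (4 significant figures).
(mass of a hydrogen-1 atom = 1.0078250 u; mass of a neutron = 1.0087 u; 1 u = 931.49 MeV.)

Mass of separated nucleons = 82(1.0078250) + 124(1.0087) = 82.6416500 + 125.0788 = 207.7204500 u
Mass defect Δm = 207.7204500 − 205.97447 = 1.7459800 u
Converting to energy: 1.7459800 u × 931.49 MeV/u = 1626.36 MeV
BE/A = 1626.36 MeV / 206 = 7.895 MeV/nucleon

7.895 MeV/nucleon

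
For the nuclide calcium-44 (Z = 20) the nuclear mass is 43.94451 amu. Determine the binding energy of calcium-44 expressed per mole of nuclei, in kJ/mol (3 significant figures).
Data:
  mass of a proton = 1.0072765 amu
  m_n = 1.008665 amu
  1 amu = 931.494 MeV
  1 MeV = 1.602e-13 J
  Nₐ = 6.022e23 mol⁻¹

3.68e+10 kJ/mol

With 20 protons and 24 neutrons (A = 44):
Total constituent mass: 20 × 1.0072765 + 24 × 1.008665 = 44.3534900 amu
Δm = 44.3534900 − 43.94451 = 0.4089800 amu
Converting to energy: 0.4089800 amu × 931.494 MeV/amu = 380.962 MeV
Per nucleus in joules: 380.962 MeV × 1.602e-13 J/MeV = 6.1030e-11 J
Per mole: 6.1030e-11 J × 6.022e23 mol⁻¹ = 3.6752e+13 J/mol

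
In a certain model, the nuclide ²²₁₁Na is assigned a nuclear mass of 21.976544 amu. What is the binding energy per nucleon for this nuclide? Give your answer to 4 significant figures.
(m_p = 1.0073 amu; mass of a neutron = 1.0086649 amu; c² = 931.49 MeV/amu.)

Σm = 11·m_p + 11·m_n = 11.0803 + 11.0953139 = 22.1756139 amu
Mass defect Δm = 22.1756139 − 21.976544 = 0.1990699 amu
Binding energy = Δm·c² = 0.1990699 × 931.49 MeV/amu = 185.432 MeV
Dividing by A = 22 gives 8.429 MeV per nucleon.

8.429 MeV/nucleon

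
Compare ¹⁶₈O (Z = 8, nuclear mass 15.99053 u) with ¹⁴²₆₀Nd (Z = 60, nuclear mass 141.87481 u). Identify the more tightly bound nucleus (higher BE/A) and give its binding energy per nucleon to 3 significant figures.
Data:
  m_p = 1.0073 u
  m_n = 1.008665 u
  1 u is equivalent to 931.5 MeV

¹⁴²₆₀Nd; 8.36 MeV/nucleon

¹⁶₈O: Σm = 8(1.0073) + 8(1.008665) = 16.127720 u; Δm = 0.137190 u; E_B = 127.79 MeV; E_B/A = 7.987 MeV
¹⁴²₆₀Nd: Σm = 60(1.0073) + 82(1.008665) = 143.148530 u; Δm = 1.273720 u; E_B = 1186.47 MeV; E_B/A = 8.355 MeV
¹⁴²₆₀Nd has the higher binding energy per nucleon, so it is the more tightly bound nucleus.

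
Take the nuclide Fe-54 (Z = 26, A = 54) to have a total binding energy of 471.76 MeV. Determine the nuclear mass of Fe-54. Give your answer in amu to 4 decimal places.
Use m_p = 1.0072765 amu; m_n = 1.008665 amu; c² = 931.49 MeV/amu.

Mass defect = 471.76 MeV / (931.49 MeV/amu) = 0.506457 amu
Constituent mass = 26(1.0072765) + 28(1.008665) = 54.4318090 amu
Nuclear mass = 54.4318090 − 0.506457 = 53.9253520 amu ≈ 53.9254 amu (to 4 decimal places)

53.9254 amu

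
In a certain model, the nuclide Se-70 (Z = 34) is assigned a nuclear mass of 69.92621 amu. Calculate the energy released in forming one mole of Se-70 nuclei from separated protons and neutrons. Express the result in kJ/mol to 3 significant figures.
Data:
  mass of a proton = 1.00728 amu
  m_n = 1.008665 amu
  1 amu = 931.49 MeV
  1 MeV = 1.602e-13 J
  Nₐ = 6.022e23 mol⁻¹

5.69e+10 kJ/mol

Z = 34, so N = A − Z = 70 − 34 = 36.
Total constituent mass: 34 × 1.00728 + 36 × 1.008665 = 70.559460 amu
Mass defect Δm = 70.559460 − 69.92621 = 0.633250 amu
E_B = 0.633250 × 931.49 = 589.866 MeV
Per nucleus in joules: 589.866 MeV × 1.602e-13 J/MeV = 9.4497e-11 J
Per mole: 9.4497e-11 J × 6.022e23 mol⁻¹ = 5.6906e+13 J/mol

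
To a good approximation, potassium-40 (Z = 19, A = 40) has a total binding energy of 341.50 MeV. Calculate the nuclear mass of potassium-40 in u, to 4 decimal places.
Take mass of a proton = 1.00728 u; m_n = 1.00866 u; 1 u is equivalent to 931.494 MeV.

39.9536 u

Mass defect = 341.50 MeV / (931.494 MeV/u) = 0.366615 u
Constituent mass = 19(1.00728) + 21(1.00866) = 40.32018 u
Nuclear mass = 40.32018 − 0.366615 = 39.953565 u ≈ 39.9536 u (to 4 decimal places)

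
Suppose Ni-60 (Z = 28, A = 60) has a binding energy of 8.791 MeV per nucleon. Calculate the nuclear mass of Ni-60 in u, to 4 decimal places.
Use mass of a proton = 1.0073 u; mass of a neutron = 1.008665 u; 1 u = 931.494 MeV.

59.9154 u

Total binding energy = 60 × 8.791 = 527.460 MeV
Mass defect = 527.460 MeV / (931.494 MeV/u) = 0.566252 u
Constituent mass = 28(1.0073) + 32(1.008665) = 60.481680 u
Nuclear mass = 60.481680 − 0.566252 = 59.915428 u ≈ 59.9154 u (to 4 decimal places)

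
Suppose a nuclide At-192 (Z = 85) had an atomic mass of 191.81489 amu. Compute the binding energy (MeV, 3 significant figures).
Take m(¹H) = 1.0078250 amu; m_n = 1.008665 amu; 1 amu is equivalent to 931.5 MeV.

With 85 protons and 107 neutrons (A = 192):
Mass of separated nucleons = 85(1.0078250) + 107(1.008665) = 85.6651250 + 107.927155 = 193.5922800 amu
Mass defect Δm = 193.5922800 − 191.81489 = 1.7773900 amu
Binding energy = Δm·c² = 1.7773900 × 931.5 MeV/amu = 1655.64 MeV

1660 MeV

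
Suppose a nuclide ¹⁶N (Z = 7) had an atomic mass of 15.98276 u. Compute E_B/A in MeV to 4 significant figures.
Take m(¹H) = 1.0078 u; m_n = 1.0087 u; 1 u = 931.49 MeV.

Mass of separated nucleons = 7(1.0078) + 9(1.0087) = 7.0546 + 9.0783 = 16.1329 u
Δm = 16.1329 − 15.98276 = 0.15014 u
Binding energy = Δm·c² = 0.15014 × 931.49 MeV/u = 139.854 MeV
Per nucleon: 139.854 / 16 = 8.741 MeV

8.741 MeV/nucleon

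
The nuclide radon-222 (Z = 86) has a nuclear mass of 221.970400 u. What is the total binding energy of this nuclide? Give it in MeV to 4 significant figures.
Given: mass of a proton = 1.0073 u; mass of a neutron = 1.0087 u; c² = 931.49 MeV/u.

The nucleus contains 86 protons and 222 − 86 = 136 neutrons.
Total constituent mass: 86 × 1.0073 + 136 × 1.0087 = 223.8110 u
Δm = 223.8110 − 221.970400 = 1.840600 u
Binding energy = Δm·c² = 1.840600 × 931.49 MeV/u = 1714.50 MeV

1715 MeV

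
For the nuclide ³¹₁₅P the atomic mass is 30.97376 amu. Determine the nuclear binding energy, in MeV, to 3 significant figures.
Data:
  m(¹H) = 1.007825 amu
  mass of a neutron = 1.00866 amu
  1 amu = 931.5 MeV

The nucleus contains 15 protons and 31 − 15 = 16 neutrons.
Total constituent mass: 15 × 1.007825 + 16 × 1.00866 = 31.255935 amu
The mass defect is 31.255935 − 30.97376 = 0.282175 amu.
Converting to energy: 0.282175 amu × 931.5 MeV/amu = 262.846 MeV

263 MeV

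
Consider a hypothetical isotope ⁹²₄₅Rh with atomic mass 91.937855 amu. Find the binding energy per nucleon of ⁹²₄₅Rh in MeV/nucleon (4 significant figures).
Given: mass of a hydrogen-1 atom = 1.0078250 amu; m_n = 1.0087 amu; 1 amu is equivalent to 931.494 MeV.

8.335 MeV/nucleon

The nucleus contains 45 protons and 92 − 45 = 47 neutrons.
Σm = 45·m(¹H) + 47·m_n = 45.3521250 + 47.4089 = 92.7610250 amu
The mass defect is 92.7610250 − 91.937855 = 0.8231700 amu.
Binding energy = Δm·c² = 0.8231700 × 931.494 MeV/amu = 766.778 MeV
Per nucleon: 766.778 / 92 = 8.335 MeV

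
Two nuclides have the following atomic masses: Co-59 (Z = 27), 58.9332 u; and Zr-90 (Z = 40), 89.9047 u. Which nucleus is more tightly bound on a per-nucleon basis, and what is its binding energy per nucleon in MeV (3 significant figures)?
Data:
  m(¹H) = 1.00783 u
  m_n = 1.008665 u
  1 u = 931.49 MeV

Co-59: Σm = 27(1.00783) + 32(1.008665) = 59.488690 u; Δm = 0.555490 u; E_B = 517.43 MeV; E_B/A = 8.770 MeV
Zr-90: Σm = 40(1.00783) + 50(1.008665) = 90.746450 u; Δm = 0.841750 u; E_B = 784.08 MeV; E_B/A = 8.712 MeV
Co-59 has the higher binding energy per nucleon, so it is the more tightly bound nucleus.

Co-59; 8.77 MeV/nucleon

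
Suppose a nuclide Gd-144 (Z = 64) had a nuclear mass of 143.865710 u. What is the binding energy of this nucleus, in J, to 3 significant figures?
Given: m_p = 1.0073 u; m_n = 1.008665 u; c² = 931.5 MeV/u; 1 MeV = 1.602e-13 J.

1.93e-10 J

The nucleus contains 64 protons and 144 − 64 = 80 neutrons.
Mass of separated nucleons = 64(1.0073) + 80(1.008665) = 64.4672 + 80.693200 = 145.160400 u
The mass defect is 145.160400 − 143.865710 = 1.294690 u.
E_B = 1.294690 × 931.5 = 1206.00 MeV
In joules: 1206.00 MeV × 1.602e-13 J/MeV = 1.9320e-10 J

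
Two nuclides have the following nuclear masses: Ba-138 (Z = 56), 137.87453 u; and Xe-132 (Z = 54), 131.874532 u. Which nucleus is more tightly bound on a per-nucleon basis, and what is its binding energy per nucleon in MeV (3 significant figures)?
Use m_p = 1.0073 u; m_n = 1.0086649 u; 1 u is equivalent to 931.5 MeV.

Ba-138: Σm = 56(1.0073) + 82(1.0086649) = 139.1193218 u; Δm = 1.2447918 u; E_B = 1159.5 MeV; E_B/A = 8.402 MeV
Xe-132: Σm = 54(1.0073) + 78(1.0086649) = 133.0700622 u; Δm = 1.1955302 u; E_B = 1113.64 MeV; E_B/A = 8.437 MeV
Xe-132 has the higher binding energy per nucleon, so it is the more tightly bound nucleus.

Xe-132; 8.44 MeV/nucleon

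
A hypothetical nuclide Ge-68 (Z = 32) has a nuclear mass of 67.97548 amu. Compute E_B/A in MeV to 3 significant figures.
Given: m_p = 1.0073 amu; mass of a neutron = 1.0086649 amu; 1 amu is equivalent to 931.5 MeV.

7.81 MeV/nucleon

The nucleus contains 32 protons and 68 − 32 = 36 neutrons.
Total constituent mass: 32 × 1.0073 + 36 × 1.0086649 = 68.5455364 amu
Mass defect Δm = 68.5455364 − 67.97548 = 0.5700564 amu
Converting to energy: 0.5700564 amu × 931.5 MeV/amu = 531.008 MeV
Dividing by A = 68 gives 7.809 MeV per nucleon.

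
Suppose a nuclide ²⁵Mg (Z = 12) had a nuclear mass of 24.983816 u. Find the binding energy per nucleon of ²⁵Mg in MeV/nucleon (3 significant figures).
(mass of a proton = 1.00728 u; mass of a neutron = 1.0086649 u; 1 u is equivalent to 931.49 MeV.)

8.06 MeV/nucleon

Mass of separated nucleons = 12(1.00728) + 13(1.0086649) = 12.08736 + 13.1126437 = 25.2000037 u
Mass defect Δm = 25.2000037 − 24.983816 = 0.2161877 u
Converting to energy: 0.2161877 u × 931.49 MeV/u = 201.377 MeV
Per nucleon: 201.377 / 25 = 8.055 MeV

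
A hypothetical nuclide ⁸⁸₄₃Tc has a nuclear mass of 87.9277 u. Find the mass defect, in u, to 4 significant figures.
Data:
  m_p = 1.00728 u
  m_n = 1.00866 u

Z = 43, so N = A − Z = 88 − 43 = 45.
Σm = 43·m_p + 45·m_n = 43.31304 + 45.38970 = 88.70274 u
Δm = 88.70274 − 87.9277 = 0.77504 u

0.7750 u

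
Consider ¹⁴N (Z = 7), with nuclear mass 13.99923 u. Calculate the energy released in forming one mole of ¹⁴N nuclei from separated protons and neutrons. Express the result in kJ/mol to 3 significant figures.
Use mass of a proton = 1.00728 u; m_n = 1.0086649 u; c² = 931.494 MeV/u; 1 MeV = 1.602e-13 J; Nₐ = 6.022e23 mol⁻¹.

With 7 protons and 7 neutrons (A = 14):
Mass of separated nucleons = 7(1.00728) + 7(1.0086649) = 7.05096 + 7.0606543 = 14.1116143 u
Mass defect Δm = 14.1116143 − 13.99923 = 0.1123843 u
Converting to energy: 0.1123843 u × 931.494 MeV/u = 104.685 MeV
Per nucleus in joules: 104.685 MeV × 1.602e-13 J/MeV = 1.6771e-11 J
Per mole: 1.6771e-11 J × 6.022e23 mol⁻¹ = 1.0099e+13 J/mol

1.01e+10 kJ/mol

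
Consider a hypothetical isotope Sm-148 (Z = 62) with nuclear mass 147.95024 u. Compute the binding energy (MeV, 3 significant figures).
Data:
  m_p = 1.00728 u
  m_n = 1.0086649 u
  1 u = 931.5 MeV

1160 MeV

With 62 protons and 86 neutrons (A = 148):
Σm = 62·m_p + 86·m_n = 62.45136 + 86.7451814 = 149.1965414 u
The mass defect is 149.1965414 − 147.95024 = 1.2463014 u.
E_B = 1.2463014 × 931.5 = 1160.93 MeV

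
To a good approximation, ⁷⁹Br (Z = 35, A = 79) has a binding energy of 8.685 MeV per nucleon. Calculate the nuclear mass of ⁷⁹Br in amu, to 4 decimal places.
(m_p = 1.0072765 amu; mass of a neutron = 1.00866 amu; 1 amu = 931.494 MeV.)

Total binding energy = 79 × 8.685 = 686.115 MeV
Mass defect = 686.115 MeV / (931.494 MeV/amu) = 0.736575 amu
Constituent mass = 35(1.0072765) + 44(1.00866) = 79.6357175 amu
Nuclear mass = 79.6357175 − 0.736575 = 78.8991425 amu ≈ 78.8991 amu (to 4 decimal places)

78.8991 amu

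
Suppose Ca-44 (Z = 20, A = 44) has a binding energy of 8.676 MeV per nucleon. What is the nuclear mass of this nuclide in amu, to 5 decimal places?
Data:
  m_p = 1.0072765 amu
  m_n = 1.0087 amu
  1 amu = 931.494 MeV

43.94451 amu

Total binding energy = 44 × 8.676 = 381.744 MeV
Mass defect = 381.744 MeV / (931.494 MeV/amu) = 0.4098191 amu
Constituent mass = 20(1.0072765) + 24(1.0087) = 44.3543300 amu
Nuclear mass = 44.3543300 − 0.4098191 = 43.9445109 amu ≈ 43.94451 amu (to 5 decimal places)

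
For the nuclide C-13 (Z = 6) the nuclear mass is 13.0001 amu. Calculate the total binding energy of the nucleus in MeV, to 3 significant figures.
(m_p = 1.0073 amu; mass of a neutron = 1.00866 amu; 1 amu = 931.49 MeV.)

97.2 MeV

Z = 6, so N = A − Z = 13 − 6 = 7.
Mass of separated nucleons = 6(1.0073) + 7(1.00866) = 6.0438 + 7.06062 = 13.10442 amu
The mass defect is 13.10442 − 13.0001 = 0.10432 amu.
E_B = 0.10432 × 931.49 = 97.1730 MeV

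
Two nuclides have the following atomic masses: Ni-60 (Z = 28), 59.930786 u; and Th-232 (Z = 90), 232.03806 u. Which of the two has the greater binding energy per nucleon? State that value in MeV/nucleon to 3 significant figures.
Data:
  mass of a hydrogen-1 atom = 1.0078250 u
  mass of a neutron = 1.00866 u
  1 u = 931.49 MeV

Ni-60; 8.78 MeV/nucleon

Ni-60: Σm = 28(1.0078250) + 32(1.00866) = 60.4962200 u; Δm = 0.5654340 u; E_B = 526.70 MeV; E_B/A = 8.778 MeV
Th-232: Σm = 90(1.0078250) + 142(1.00866) = 233.9339700 u; Δm = 1.8959100 u; E_B = 1766.0 MeV; E_B/A = 7.612 MeV
Ni-60 has the higher binding energy per nucleon, so it is the more tightly bound nucleus.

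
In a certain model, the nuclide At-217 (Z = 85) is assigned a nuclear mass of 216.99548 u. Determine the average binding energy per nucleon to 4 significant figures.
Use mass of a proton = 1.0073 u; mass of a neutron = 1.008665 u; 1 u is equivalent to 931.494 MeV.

7.593 MeV/nucleon

With 85 protons and 132 neutrons (A = 217):
Σm = 85·m_p + 132·m_n = 85.6205 + 133.143780 = 218.764280 u
Mass defect Δm = 218.764280 − 216.99548 = 1.768800 u
Binding energy = Δm·c² = 1.768800 × 931.494 MeV/u = 1647.63 MeV
Per nucleon: 1647.63 / 217 = 7.593 MeV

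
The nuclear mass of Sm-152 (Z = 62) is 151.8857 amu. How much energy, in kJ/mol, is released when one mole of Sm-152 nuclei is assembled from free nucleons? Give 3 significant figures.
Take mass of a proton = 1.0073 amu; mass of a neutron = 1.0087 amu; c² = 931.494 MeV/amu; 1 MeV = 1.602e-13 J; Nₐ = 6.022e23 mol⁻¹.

1.21e+11 kJ/mol

With 62 protons and 90 neutrons (A = 152):
Mass of separated nucleons = 62(1.0073) + 90(1.0087) = 62.4526 + 90.7830 = 153.2356 amu
The mass defect is 153.2356 − 151.8857 = 1.3499 amu.
Converting to energy: 1.3499 amu × 931.494 MeV/amu = 1257.42 MeV
Per nucleus in joules: 1257.42 MeV × 1.602e-13 J/MeV = 2.0144e-10 J
Per mole: 2.0144e-10 J × 6.022e23 mol⁻¹ = 1.2131e+14 J/mol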